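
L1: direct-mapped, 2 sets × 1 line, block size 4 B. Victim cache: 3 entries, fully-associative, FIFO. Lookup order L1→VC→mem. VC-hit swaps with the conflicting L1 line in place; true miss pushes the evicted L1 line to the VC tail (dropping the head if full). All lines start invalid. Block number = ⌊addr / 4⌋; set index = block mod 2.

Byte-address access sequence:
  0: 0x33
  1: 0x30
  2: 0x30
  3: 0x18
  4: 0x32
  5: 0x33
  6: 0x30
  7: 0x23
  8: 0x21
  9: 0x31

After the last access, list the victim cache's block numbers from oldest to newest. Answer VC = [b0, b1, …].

VC = [6, 8]

#0 0x33→b12/s0 MISS; vc=[]
#1 0x30→b12/s0 L1-HIT; vc=[]
#2 0x30→b12/s0 L1-HIT; vc=[]
#3 0x18→b6/s0 MISS; vc=[12]
#4 0x32→b12/s0 VC-HIT; vc=[6]
#5 0x33→b12/s0 L1-HIT; vc=[6]
#6 0x30→b12/s0 L1-HIT; vc=[6]
#7 0x23→b8/s0 MISS; vc=[6,12]
#8 0x21→b8/s0 L1-HIT; vc=[6,12]
#9 0x31→b12/s0 VC-HIT; vc=[6,8]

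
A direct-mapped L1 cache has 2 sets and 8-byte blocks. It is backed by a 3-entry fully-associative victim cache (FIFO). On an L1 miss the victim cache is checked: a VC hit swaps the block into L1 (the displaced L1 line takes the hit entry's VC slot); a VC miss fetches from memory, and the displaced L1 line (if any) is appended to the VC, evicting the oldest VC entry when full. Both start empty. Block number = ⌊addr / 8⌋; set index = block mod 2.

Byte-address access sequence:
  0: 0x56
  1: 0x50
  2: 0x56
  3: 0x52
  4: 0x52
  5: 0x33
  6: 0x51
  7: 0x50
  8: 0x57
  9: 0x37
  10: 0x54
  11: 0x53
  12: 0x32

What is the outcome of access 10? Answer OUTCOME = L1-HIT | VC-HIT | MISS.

#0 0x56→b10/s0 MISS; vc=[]
#1 0x50→b10/s0 L1-HIT; vc=[]
#2 0x56→b10/s0 L1-HIT; vc=[]
#3 0x52→b10/s0 L1-HIT; vc=[]
#4 0x52→b10/s0 L1-HIT; vc=[]
#5 0x33→b6/s0 MISS; vc=[10]
#6 0x51→b10/s0 VC-HIT; vc=[6]
#7 0x50→b10/s0 L1-HIT; vc=[6]
#8 0x57→b10/s0 L1-HIT; vc=[6]
#9 0x37→b6/s0 VC-HIT; vc=[10]
#10 0x54→b10/s0 VC-HIT; vc=[6]
#11 0x53→b10/s0 L1-HIT; vc=[6]
#12 0x32→b6/s0 VC-HIT; vc=[10]

OUTCOME = VC-HIT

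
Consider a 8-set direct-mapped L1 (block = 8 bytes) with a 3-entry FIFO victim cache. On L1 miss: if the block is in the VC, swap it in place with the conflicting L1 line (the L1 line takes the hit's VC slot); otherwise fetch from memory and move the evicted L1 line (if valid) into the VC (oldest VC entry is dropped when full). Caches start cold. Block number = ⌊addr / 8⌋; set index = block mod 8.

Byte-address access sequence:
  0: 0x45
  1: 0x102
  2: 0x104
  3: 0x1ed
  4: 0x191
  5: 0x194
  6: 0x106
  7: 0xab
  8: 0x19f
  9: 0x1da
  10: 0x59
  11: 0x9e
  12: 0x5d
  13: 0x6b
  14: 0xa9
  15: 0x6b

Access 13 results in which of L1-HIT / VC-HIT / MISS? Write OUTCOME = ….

0: 0x45 (blk 8, set 0) → MISS  vc=[]
1: 0x102 (blk 32, set 0) → MISS  vc=[8]
2: 0x104 (blk 32, set 0) → L1-HIT  vc=[8]
3: 0x1ed (blk 61, set 5) → MISS  vc=[8]
4: 0x191 (blk 50, set 2) → MISS  vc=[8]
5: 0x194 (blk 50, set 2) → L1-HIT  vc=[8]
6: 0x106 (blk 32, set 0) → L1-HIT  vc=[8]
7: 0xab (blk 21, set 5) → MISS  vc=[8, 61]
8: 0x19f (blk 51, set 3) → MISS  vc=[8, 61]
9: 0x1da (blk 59, set 3) → MISS  vc=[8, 61, 51]
10: 0x59 (blk 11, set 3) → MISS  vc=[61, 51, 59]
11: 0x9e (blk 19, set 3) → MISS  vc=[51, 59, 11]
12: 0x5d (blk 11, set 3) → VC-HIT  vc=[51, 59, 19]
13: 0x6b (blk 13, set 5) → MISS  vc=[59, 19, 21]
14: 0xa9 (blk 21, set 5) → VC-HIT  vc=[59, 19, 13]
15: 0x6b (blk 13, set 5) → VC-HIT  vc=[59, 19, 21]

OUTCOME = MISS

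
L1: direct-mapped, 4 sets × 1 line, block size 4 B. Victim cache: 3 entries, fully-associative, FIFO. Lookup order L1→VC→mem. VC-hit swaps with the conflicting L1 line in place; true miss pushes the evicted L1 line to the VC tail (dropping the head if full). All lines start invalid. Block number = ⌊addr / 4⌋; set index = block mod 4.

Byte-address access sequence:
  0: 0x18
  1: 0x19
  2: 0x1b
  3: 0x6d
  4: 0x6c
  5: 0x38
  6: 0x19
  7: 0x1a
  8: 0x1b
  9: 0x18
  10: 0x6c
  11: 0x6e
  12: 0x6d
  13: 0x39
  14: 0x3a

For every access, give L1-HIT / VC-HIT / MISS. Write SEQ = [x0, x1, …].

#0 0x18→b6/s2 MISS; vc=[]
#1 0x19→b6/s2 L1-HIT; vc=[]
#2 0x1b→b6/s2 L1-HIT; vc=[]
#3 0x6d→b27/s3 MISS; vc=[]
#4 0x6c→b27/s3 L1-HIT; vc=[]
#5 0x38→b14/s2 MISS; vc=[6]
#6 0x19→b6/s2 VC-HIT; vc=[14]
#7 0x1a→b6/s2 L1-HIT; vc=[14]
#8 0x1b→b6/s2 L1-HIT; vc=[14]
#9 0x18→b6/s2 L1-HIT; vc=[14]
#10 0x6c→b27/s3 L1-HIT; vc=[14]
#11 0x6e→b27/s3 L1-HIT; vc=[14]
#12 0x6d→b27/s3 L1-HIT; vc=[14]
#13 0x39→b14/s2 VC-HIT; vc=[6]
#14 0x3a→b14/s2 L1-HIT; vc=[6]

SEQ = [MISS, L1-HIT, L1-HIT, MISS, L1-HIT, MISS, VC-HIT, L1-HIT, L1-HIT, L1-HIT, L1-HIT, L1-HIT, L1-HIT, VC-HIT, L1-HIT]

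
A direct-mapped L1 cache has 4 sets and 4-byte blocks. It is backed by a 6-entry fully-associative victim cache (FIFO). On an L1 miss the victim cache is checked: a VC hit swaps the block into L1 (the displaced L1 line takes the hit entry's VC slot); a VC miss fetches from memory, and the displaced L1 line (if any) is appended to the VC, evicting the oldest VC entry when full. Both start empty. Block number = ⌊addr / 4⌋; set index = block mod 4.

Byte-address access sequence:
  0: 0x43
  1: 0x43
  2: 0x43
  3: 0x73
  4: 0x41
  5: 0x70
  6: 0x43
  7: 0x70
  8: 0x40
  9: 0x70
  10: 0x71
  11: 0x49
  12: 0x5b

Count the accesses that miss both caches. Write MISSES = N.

MISSES = 4

0: 0x43 (blk 16, set 0) → MISS  vc=[]
1: 0x43 (blk 16, set 0) → L1-HIT  vc=[]
2: 0x43 (blk 16, set 0) → L1-HIT  vc=[]
3: 0x73 (blk 28, set 0) → MISS  vc=[16]
4: 0x41 (blk 16, set 0) → VC-HIT  vc=[28]
5: 0x70 (blk 28, set 0) → VC-HIT  vc=[16]
6: 0x43 (blk 16, set 0) → VC-HIT  vc=[28]
7: 0x70 (blk 28, set 0) → VC-HIT  vc=[16]
8: 0x40 (blk 16, set 0) → VC-HIT  vc=[28]
9: 0x70 (blk 28, set 0) → VC-HIT  vc=[16]
10: 0x71 (blk 28, set 0) → L1-HIT  vc=[16]
11: 0x49 (blk 18, set 2) → MISS  vc=[16]
12: 0x5b (blk 22, set 2) → MISS  vc=[16, 18]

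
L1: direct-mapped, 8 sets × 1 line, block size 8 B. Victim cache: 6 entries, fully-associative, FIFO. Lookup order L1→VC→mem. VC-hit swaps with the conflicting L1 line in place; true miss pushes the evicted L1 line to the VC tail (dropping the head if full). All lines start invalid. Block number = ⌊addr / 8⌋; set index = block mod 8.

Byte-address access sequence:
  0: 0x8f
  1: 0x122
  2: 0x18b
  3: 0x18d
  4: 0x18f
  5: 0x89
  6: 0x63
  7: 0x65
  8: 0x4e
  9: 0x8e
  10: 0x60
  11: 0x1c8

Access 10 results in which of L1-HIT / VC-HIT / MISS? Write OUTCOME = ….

  [0] addr=0x8f blk=17 s=1: MISS | VC []
  [1] addr=0x122 blk=36 s=4: MISS | VC []
  [2] addr=0x18b blk=49 s=1: MISS | VC [17]
  [3] addr=0x18d blk=49 s=1: L1-HIT | VC [17]
  [4] addr=0x18f blk=49 s=1: L1-HIT | VC [17]
  [5] addr=0x89 blk=17 s=1: VC-HIT | VC [49]
  [6] addr=0x63 blk=12 s=4: MISS | VC [49, 36]
  [7] addr=0x65 blk=12 s=4: L1-HIT | VC [49, 36]
  [8] addr=0x4e blk=9 s=1: MISS | VC [49, 36, 17]
  [9] addr=0x8e blk=17 s=1: VC-HIT | VC [49, 36, 9]
  [10] addr=0x60 blk=12 s=4: L1-HIT | VC [49, 36, 9]
  [11] addr=0x1c8 blk=57 s=1: MISS | VC [49, 36, 9, 17]

OUTCOME = L1-HIT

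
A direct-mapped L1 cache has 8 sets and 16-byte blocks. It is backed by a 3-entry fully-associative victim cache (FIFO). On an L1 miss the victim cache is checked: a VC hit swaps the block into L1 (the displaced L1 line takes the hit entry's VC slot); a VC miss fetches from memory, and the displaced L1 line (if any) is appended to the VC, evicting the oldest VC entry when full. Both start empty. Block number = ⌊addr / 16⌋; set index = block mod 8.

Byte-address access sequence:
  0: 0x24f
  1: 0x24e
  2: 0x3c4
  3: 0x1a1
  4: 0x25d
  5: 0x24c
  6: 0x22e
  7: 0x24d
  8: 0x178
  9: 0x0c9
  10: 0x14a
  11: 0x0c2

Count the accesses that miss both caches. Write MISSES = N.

0: 0x24f (blk 36, set 4) → MISS  vc=[]
1: 0x24e (blk 36, set 4) → L1-HIT  vc=[]
2: 0x3c4 (blk 60, set 4) → MISS  vc=[36]
3: 0x1a1 (blk 26, set 2) → MISS  vc=[36]
4: 0x25d (blk 37, set 5) → MISS  vc=[36]
5: 0x24c (blk 36, set 4) → VC-HIT  vc=[60]
6: 0x22e (blk 34, set 2) → MISS  vc=[60, 26]
7: 0x24d (blk 36, set 4) → L1-HIT  vc=[60, 26]
8: 0x178 (blk 23, set 7) → MISS  vc=[60, 26]
9: 0xc9 (blk 12, set 4) → MISS  vc=[60, 26, 36]
10: 0x14a (blk 20, set 4) → MISS  vc=[26, 36, 12]
11: 0xc2 (blk 12, set 4) → VC-HIT  vc=[26, 36, 20]

MISSES = 8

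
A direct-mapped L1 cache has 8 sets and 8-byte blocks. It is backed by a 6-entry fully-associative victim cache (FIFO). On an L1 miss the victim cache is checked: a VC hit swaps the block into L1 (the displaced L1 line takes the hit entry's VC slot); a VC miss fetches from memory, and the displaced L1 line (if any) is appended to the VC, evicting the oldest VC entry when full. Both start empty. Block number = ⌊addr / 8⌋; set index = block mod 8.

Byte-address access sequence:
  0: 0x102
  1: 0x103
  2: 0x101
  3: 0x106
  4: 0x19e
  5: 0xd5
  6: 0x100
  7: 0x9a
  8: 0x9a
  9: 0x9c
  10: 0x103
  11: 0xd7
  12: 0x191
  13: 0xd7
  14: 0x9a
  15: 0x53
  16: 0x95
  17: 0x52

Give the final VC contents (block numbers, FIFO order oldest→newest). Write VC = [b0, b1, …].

VC = [51, 50, 26, 18]

  [0] addr=0x102 blk=32 s=0: MISS | VC []
  [1] addr=0x103 blk=32 s=0: L1-HIT | VC []
  [2] addr=0x101 blk=32 s=0: L1-HIT | VC []
  [3] addr=0x106 blk=32 s=0: L1-HIT | VC []
  [4] addr=0x19e blk=51 s=3: MISS | VC []
  [5] addr=0xd5 blk=26 s=2: MISS | VC []
  [6] addr=0x100 blk=32 s=0: L1-HIT | VC []
  [7] addr=0x9a blk=19 s=3: MISS | VC [51]
  [8] addr=0x9a blk=19 s=3: L1-HIT | VC [51]
  [9] addr=0x9c blk=19 s=3: L1-HIT | VC [51]
  [10] addr=0x103 blk=32 s=0: L1-HIT | VC [51]
  [11] addr=0xd7 blk=26 s=2: L1-HIT | VC [51]
  [12] addr=0x191 blk=50 s=2: MISS | VC [51, 26]
  [13] addr=0xd7 blk=26 s=2: VC-HIT | VC [51, 50]
  [14] addr=0x9a blk=19 s=3: L1-HIT | VC [51, 50]
  [15] addr=0x53 blk=10 s=2: MISS | VC [51, 50, 26]
  [16] addr=0x95 blk=18 s=2: MISS | VC [51, 50, 26, 10]
  [17] addr=0x52 blk=10 s=2: VC-HIT | VC [51, 50, 26, 18]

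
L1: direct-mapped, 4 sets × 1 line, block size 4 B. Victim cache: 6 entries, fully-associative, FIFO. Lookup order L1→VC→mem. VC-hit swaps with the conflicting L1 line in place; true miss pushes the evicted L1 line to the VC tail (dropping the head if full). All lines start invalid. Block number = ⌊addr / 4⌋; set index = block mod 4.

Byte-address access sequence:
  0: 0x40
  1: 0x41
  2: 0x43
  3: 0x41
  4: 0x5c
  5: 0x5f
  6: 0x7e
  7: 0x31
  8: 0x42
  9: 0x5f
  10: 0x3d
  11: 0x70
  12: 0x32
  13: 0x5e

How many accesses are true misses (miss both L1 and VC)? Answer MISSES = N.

MISSES = 6

0: 0x40 (blk 16, set 0) → MISS  vc=[]
1: 0x41 (blk 16, set 0) → L1-HIT  vc=[]
2: 0x43 (blk 16, set 0) → L1-HIT  vc=[]
3: 0x41 (blk 16, set 0) → L1-HIT  vc=[]
4: 0x5c (blk 23, set 3) → MISS  vc=[]
5: 0x5f (blk 23, set 3) → L1-HIT  vc=[]
6: 0x7e (blk 31, set 3) → MISS  vc=[23]
7: 0x31 (blk 12, set 0) → MISS  vc=[23, 16]
8: 0x42 (blk 16, set 0) → VC-HIT  vc=[23, 12]
9: 0x5f (blk 23, set 3) → VC-HIT  vc=[31, 12]
10: 0x3d (blk 15, set 3) → MISS  vc=[31, 12, 23]
11: 0x70 (blk 28, set 0) → MISS  vc=[31, 12, 23, 16]
12: 0x32 (blk 12, set 0) → VC-HIT  vc=[31, 28, 23, 16]
13: 0x5e (blk 23, set 3) → VC-HIT  vc=[31, 28, 15, 16]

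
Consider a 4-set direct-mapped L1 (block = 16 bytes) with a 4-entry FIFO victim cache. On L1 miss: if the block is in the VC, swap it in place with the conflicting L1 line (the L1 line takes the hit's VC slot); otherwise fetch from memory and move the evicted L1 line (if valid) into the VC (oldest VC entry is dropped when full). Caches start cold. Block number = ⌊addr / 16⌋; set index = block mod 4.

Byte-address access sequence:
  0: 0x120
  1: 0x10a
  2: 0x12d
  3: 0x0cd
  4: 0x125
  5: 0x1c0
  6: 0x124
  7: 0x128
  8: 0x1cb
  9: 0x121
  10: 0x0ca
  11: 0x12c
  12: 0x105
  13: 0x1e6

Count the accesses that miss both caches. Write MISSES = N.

MISSES = 5

  [0] addr=0x120 blk=18 s=2: MISS | VC []
  [1] addr=0x10a blk=16 s=0: MISS | VC []
  [2] addr=0x12d blk=18 s=2: L1-HIT | VC []
  [3] addr=0xcd blk=12 s=0: MISS | VC [16]
  [4] addr=0x125 blk=18 s=2: L1-HIT | VC [16]
  [5] addr=0x1c0 blk=28 s=0: MISS | VC [16, 12]
  [6] addr=0x124 blk=18 s=2: L1-HIT | VC [16, 12]
  [7] addr=0x128 blk=18 s=2: L1-HIT | VC [16, 12]
  [8] addr=0x1cb blk=28 s=0: L1-HIT | VC [16, 12]
  [9] addr=0x121 blk=18 s=2: L1-HIT | VC [16, 12]
  [10] addr=0xca blk=12 s=0: VC-HIT | VC [16, 28]
  [11] addr=0x12c blk=18 s=2: L1-HIT | VC [16, 28]
  [12] addr=0x105 blk=16 s=0: VC-HIT | VC [12, 28]
  [13] addr=0x1e6 blk=30 s=2: MISS | VC [12, 28, 18]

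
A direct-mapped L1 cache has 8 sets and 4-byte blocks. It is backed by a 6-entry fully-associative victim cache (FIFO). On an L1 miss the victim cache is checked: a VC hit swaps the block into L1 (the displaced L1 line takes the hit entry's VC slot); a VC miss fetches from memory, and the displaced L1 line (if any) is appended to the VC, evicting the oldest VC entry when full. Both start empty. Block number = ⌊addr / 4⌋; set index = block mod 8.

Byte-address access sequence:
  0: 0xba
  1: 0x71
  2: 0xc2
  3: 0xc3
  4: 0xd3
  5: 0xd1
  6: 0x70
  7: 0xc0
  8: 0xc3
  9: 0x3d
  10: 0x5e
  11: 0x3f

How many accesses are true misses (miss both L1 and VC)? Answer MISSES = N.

  [0] addr=0xba blk=46 s=6: MISS | VC []
  [1] addr=0x71 blk=28 s=4: MISS | VC []
  [2] addr=0xc2 blk=48 s=0: MISS | VC []
  [3] addr=0xc3 blk=48 s=0: L1-HIT | VC []
  [4] addr=0xd3 blk=52 s=4: MISS | VC [28]
  [5] addr=0xd1 blk=52 s=4: L1-HIT | VC [28]
  [6] addr=0x70 blk=28 s=4: VC-HIT | VC [52]
  [7] addr=0xc0 blk=48 s=0: L1-HIT | VC [52]
  [8] addr=0xc3 blk=48 s=0: L1-HIT | VC [52]
  [9] addr=0x3d blk=15 s=7: MISS | VC [52]
  [10] addr=0x5e blk=23 s=7: MISS | VC [52, 15]
  [11] addr=0x3f blk=15 s=7: VC-HIT | VC [52, 23]

MISSES = 6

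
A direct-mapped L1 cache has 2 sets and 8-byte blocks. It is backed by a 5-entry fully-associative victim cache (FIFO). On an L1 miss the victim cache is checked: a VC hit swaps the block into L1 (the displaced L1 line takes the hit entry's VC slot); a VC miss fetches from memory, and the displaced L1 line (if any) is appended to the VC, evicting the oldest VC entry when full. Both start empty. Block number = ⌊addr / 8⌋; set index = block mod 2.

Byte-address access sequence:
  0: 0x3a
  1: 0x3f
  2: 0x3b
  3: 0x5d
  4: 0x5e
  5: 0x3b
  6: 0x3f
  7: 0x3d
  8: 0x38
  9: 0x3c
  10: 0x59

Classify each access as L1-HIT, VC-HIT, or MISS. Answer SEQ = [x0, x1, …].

SEQ = [MISS, L1-HIT, L1-HIT, MISS, L1-HIT, VC-HIT, L1-HIT, L1-HIT, L1-HIT, L1-HIT, VC-HIT]

0: 0x3a (blk 7, set 1) → MISS  vc=[]
1: 0x3f (blk 7, set 1) → L1-HIT  vc=[]
2: 0x3b (blk 7, set 1) → L1-HIT  vc=[]
3: 0x5d (blk 11, set 1) → MISS  vc=[7]
4: 0x5e (blk 11, set 1) → L1-HIT  vc=[7]
5: 0x3b (blk 7, set 1) → VC-HIT  vc=[11]
6: 0x3f (blk 7, set 1) → L1-HIT  vc=[11]
7: 0x3d (blk 7, set 1) → L1-HIT  vc=[11]
8: 0x38 (blk 7, set 1) → L1-HIT  vc=[11]
9: 0x3c (blk 7, set 1) → L1-HIT  vc=[11]
10: 0x59 (blk 11, set 1) → VC-HIT  vc=[7]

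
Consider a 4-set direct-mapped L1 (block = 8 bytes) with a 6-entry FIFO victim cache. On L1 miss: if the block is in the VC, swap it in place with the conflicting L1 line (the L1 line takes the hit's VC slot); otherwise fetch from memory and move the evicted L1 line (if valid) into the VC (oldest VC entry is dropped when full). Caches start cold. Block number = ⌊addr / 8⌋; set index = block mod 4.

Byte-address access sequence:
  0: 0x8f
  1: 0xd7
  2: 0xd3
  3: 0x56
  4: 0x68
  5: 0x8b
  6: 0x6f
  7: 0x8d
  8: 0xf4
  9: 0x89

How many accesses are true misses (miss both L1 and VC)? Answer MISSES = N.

MISSES = 5

#0 0x8f→b17/s1 MISS; vc=[]
#1 0xd7→b26/s2 MISS; vc=[]
#2 0xd3→b26/s2 L1-HIT; vc=[]
#3 0x56→b10/s2 MISS; vc=[26]
#4 0x68→b13/s1 MISS; vc=[26,17]
#5 0x8b→b17/s1 VC-HIT; vc=[26,13]
#6 0x6f→b13/s1 VC-HIT; vc=[26,17]
#7 0x8d→b17/s1 VC-HIT; vc=[26,13]
#8 0xf4→b30/s2 MISS; vc=[26,13,10]
#9 0x89→b17/s1 L1-HIT; vc=[26,13,10]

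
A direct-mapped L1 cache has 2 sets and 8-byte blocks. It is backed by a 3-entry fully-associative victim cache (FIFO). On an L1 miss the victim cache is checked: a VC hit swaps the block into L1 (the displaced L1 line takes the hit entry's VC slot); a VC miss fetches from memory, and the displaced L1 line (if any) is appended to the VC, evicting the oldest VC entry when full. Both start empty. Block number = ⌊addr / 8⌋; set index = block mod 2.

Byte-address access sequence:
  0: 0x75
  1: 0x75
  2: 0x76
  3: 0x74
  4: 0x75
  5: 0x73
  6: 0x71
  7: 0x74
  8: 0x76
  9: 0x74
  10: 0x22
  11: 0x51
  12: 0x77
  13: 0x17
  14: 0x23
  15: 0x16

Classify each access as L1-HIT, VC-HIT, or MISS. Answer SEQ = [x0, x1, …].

SEQ = [MISS, L1-HIT, L1-HIT, L1-HIT, L1-HIT, L1-HIT, L1-HIT, L1-HIT, L1-HIT, L1-HIT, MISS, MISS, VC-HIT, MISS, VC-HIT, VC-HIT]

#0 0x75→b14/s0 MISS; vc=[]
#1 0x75→b14/s0 L1-HIT; vc=[]
#2 0x76→b14/s0 L1-HIT; vc=[]
#3 0x74→b14/s0 L1-HIT; vc=[]
#4 0x75→b14/s0 L1-HIT; vc=[]
#5 0x73→b14/s0 L1-HIT; vc=[]
#6 0x71→b14/s0 L1-HIT; vc=[]
#7 0x74→b14/s0 L1-HIT; vc=[]
#8 0x76→b14/s0 L1-HIT; vc=[]
#9 0x74→b14/s0 L1-HIT; vc=[]
#10 0x22→b4/s0 MISS; vc=[14]
#11 0x51→b10/s0 MISS; vc=[14,4]
#12 0x77→b14/s0 VC-HIT; vc=[10,4]
#13 0x17→b2/s0 MISS; vc=[10,4,14]
#14 0x23→b4/s0 VC-HIT; vc=[10,2,14]
#15 0x16→b2/s0 VC-HIT; vc=[10,4,14]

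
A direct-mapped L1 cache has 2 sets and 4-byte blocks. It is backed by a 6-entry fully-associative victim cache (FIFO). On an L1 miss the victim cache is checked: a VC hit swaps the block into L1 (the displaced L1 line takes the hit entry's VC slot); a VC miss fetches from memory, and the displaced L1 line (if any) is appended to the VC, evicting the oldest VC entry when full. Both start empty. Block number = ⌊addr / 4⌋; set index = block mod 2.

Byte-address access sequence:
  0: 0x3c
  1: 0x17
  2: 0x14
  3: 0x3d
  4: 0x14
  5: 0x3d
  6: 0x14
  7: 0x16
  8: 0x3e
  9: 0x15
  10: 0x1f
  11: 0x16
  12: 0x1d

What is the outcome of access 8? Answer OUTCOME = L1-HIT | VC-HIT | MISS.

  [0] addr=0x3c blk=15 s=1: MISS | VC []
  [1] addr=0x17 blk=5 s=1: MISS | VC [15]
  [2] addr=0x14 blk=5 s=1: L1-HIT | VC [15]
  [3] addr=0x3d blk=15 s=1: VC-HIT | VC [5]
  [4] addr=0x14 blk=5 s=1: VC-HIT | VC [15]
  [5] addr=0x3d blk=15 s=1: VC-HIT | VC [5]
  [6] addr=0x14 blk=5 s=1: VC-HIT | VC [15]
  [7] addr=0x16 blk=5 s=1: L1-HIT | VC [15]
  [8] addr=0x3e blk=15 s=1: VC-HIT | VC [5]
  [9] addr=0x15 blk=5 s=1: VC-HIT | VC [15]
  [10] addr=0x1f blk=7 s=1: MISS | VC [15, 5]
  [11] addr=0x16 blk=5 s=1: VC-HIT | VC [15, 7]
  [12] addr=0x1d blk=7 s=1: VC-HIT | VC [15, 5]

OUTCOME = VC-HIT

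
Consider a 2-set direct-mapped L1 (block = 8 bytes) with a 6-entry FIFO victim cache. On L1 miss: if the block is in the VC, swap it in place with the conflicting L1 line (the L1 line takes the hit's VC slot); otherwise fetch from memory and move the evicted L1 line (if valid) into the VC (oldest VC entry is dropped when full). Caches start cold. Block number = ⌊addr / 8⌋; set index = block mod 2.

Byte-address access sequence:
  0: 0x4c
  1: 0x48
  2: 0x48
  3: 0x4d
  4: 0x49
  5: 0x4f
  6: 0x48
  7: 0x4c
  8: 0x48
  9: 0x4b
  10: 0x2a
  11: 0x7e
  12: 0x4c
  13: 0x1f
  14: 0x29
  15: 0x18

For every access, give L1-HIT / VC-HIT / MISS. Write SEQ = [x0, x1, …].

#0 0x4c→b9/s1 MISS; vc=[]
#1 0x48→b9/s1 L1-HIT; vc=[]
#2 0x48→b9/s1 L1-HIT; vc=[]
#3 0x4d→b9/s1 L1-HIT; vc=[]
#4 0x49→b9/s1 L1-HIT; vc=[]
#5 0x4f→b9/s1 L1-HIT; vc=[]
#6 0x48→b9/s1 L1-HIT; vc=[]
#7 0x4c→b9/s1 L1-HIT; vc=[]
#8 0x48→b9/s1 L1-HIT; vc=[]
#9 0x4b→b9/s1 L1-HIT; vc=[]
#10 0x2a→b5/s1 MISS; vc=[9]
#11 0x7e→b15/s1 MISS; vc=[9,5]
#12 0x4c→b9/s1 VC-HIT; vc=[15,5]
#13 0x1f→b3/s1 MISS; vc=[15,5,9]
#14 0x29→b5/s1 VC-HIT; vc=[15,3,9]
#15 0x18→b3/s1 VC-HIT; vc=[15,5,9]

SEQ = [MISS, L1-HIT, L1-HIT, L1-HIT, L1-HIT, L1-HIT, L1-HIT, L1-HIT, L1-HIT, L1-HIT, MISS, MISS, VC-HIT, MISS, VC-HIT, VC-HIT]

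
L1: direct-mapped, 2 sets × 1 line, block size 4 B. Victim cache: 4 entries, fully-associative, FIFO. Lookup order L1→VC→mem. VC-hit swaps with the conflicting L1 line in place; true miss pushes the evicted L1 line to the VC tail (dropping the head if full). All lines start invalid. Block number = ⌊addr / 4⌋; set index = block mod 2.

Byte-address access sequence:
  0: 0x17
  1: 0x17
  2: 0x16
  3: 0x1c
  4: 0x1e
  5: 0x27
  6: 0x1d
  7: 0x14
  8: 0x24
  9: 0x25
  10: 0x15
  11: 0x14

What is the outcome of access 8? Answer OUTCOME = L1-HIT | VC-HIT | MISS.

  [0] addr=0x17 blk=5 s=1: MISS | VC []
  [1] addr=0x17 blk=5 s=1: L1-HIT | VC []
  [2] addr=0x16 blk=5 s=1: L1-HIT | VC []
  [3] addr=0x1c blk=7 s=1: MISS | VC [5]
  [4] addr=0x1e blk=7 s=1: L1-HIT | VC [5]
  [5] addr=0x27 blk=9 s=1: MISS | VC [5, 7]
  [6] addr=0x1d blk=7 s=1: VC-HIT | VC [5, 9]
  [7] addr=0x14 blk=5 s=1: VC-HIT | VC [7, 9]
  [8] addr=0x24 blk=9 s=1: VC-HIT | VC [7, 5]
  [9] addr=0x25 blk=9 s=1: L1-HIT | VC [7, 5]
  [10] addr=0x15 blk=5 s=1: VC-HIT | VC [7, 9]
  [11] addr=0x14 blk=5 s=1: L1-HIT | VC [7, 9]

OUTCOME = VC-HIT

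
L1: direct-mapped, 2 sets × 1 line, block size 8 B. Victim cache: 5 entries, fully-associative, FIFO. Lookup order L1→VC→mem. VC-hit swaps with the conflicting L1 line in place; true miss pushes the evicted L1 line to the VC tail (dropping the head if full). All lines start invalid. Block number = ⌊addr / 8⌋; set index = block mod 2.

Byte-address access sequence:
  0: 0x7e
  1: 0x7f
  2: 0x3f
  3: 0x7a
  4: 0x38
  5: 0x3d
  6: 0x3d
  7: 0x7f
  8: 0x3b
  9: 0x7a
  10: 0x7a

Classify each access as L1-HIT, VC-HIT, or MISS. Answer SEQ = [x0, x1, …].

  [0] addr=0x7e blk=15 s=1: MISS | VC []
  [1] addr=0x7f blk=15 s=1: L1-HIT | VC []
  [2] addr=0x3f blk=7 s=1: MISS | VC [15]
  [3] addr=0x7a blk=15 s=1: VC-HIT | VC [7]
  [4] addr=0x38 blk=7 s=1: VC-HIT | VC [15]
  [5] addr=0x3d blk=7 s=1: L1-HIT | VC [15]
  [6] addr=0x3d blk=7 s=1: L1-HIT | VC [15]
  [7] addr=0x7f blk=15 s=1: VC-HIT | VC [7]
  [8] addr=0x3b blk=7 s=1: VC-HIT | VC [15]
  [9] addr=0x7a blk=15 s=1: VC-HIT | VC [7]
  [10] addr=0x7a blk=15 s=1: L1-HIT | VC [7]

SEQ = [MISS, L1-HIT, MISS, VC-HIT, VC-HIT, L1-HIT, L1-HIT, VC-HIT, VC-HIT, VC-HIT, L1-HIT]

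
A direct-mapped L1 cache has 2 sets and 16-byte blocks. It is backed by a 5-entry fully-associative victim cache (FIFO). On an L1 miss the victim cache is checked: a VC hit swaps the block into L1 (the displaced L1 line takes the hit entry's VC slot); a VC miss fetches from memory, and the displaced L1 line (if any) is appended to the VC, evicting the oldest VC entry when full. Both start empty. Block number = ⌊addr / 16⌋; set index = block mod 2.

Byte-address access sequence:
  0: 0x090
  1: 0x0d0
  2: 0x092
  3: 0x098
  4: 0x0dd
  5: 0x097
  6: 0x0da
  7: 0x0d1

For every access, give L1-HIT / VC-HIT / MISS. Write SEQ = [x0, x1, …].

  [0] addr=0x90 blk=9 s=1: MISS | VC []
  [1] addr=0xd0 blk=13 s=1: MISS | VC [9]
  [2] addr=0x92 blk=9 s=1: VC-HIT | VC [13]
  [3] addr=0x98 blk=9 s=1: L1-HIT | VC [13]
  [4] addr=0xdd blk=13 s=1: VC-HIT | VC [9]
  [5] addr=0x97 blk=9 s=1: VC-HIT | VC [13]
  [6] addr=0xda blk=13 s=1: VC-HIT | VC [9]
  [7] addr=0xd1 blk=13 s=1: L1-HIT | VC [9]

SEQ = [MISS, MISS, VC-HIT, L1-HIT, VC-HIT, VC-HIT, VC-HIT, L1-HIT]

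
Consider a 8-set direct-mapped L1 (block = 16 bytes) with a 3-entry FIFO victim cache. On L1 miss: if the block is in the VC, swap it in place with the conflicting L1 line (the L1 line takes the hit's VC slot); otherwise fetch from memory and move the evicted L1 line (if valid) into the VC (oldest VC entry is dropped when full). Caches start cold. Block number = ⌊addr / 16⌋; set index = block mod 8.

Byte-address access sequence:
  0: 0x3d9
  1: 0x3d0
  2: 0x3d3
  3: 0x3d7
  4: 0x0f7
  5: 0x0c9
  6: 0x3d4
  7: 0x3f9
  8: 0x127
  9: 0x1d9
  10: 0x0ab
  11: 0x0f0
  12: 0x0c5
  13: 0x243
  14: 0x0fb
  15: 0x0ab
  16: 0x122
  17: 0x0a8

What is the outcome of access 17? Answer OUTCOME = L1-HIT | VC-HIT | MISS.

OUTCOME = VC-HIT

0: 0x3d9 (blk 61, set 5) → MISS  vc=[]
1: 0x3d0 (blk 61, set 5) → L1-HIT  vc=[]
2: 0x3d3 (blk 61, set 5) → L1-HIT  vc=[]
3: 0x3d7 (blk 61, set 5) → L1-HIT  vc=[]
4: 0xf7 (blk 15, set 7) → MISS  vc=[]
5: 0xc9 (blk 12, set 4) → MISS  vc=[]
6: 0x3d4 (blk 61, set 5) → L1-HIT  vc=[]
7: 0x3f9 (blk 63, set 7) → MISS  vc=[15]
8: 0x127 (blk 18, set 2) → MISS  vc=[15]
9: 0x1d9 (blk 29, set 5) → MISS  vc=[15, 61]
10: 0xab (blk 10, set 2) → MISS  vc=[15, 61, 18]
11: 0xf0 (blk 15, set 7) → VC-HIT  vc=[63, 61, 18]
12: 0xc5 (blk 12, set 4) → L1-HIT  vc=[63, 61, 18]
13: 0x243 (blk 36, set 4) → MISS  vc=[61, 18, 12]
14: 0xfb (blk 15, set 7) → L1-HIT  vc=[61, 18, 12]
15: 0xab (blk 10, set 2) → L1-HIT  vc=[61, 18, 12]
16: 0x122 (blk 18, set 2) → VC-HIT  vc=[61, 10, 12]
17: 0xa8 (blk 10, set 2) → VC-HIT  vc=[61, 18, 12]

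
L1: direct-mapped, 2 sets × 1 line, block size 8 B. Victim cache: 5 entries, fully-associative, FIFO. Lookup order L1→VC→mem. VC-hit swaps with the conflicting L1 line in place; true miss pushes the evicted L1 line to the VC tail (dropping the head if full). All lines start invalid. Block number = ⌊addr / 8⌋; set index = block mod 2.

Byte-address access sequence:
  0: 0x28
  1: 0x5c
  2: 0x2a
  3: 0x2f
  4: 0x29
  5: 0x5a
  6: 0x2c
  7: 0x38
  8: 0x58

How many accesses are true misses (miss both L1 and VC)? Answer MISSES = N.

MISSES = 3

0: 0x28 (blk 5, set 1) → MISS  vc=[]
1: 0x5c (blk 11, set 1) → MISS  vc=[5]
2: 0x2a (blk 5, set 1) → VC-HIT  vc=[11]
3: 0x2f (blk 5, set 1) → L1-HIT  vc=[11]
4: 0x29 (blk 5, set 1) → L1-HIT  vc=[11]
5: 0x5a (blk 11, set 1) → VC-HIT  vc=[5]
6: 0x2c (blk 5, set 1) → VC-HIT  vc=[11]
7: 0x38 (blk 7, set 1) → MISS  vc=[11, 5]
8: 0x58 (blk 11, set 1) → VC-HIT  vc=[7, 5]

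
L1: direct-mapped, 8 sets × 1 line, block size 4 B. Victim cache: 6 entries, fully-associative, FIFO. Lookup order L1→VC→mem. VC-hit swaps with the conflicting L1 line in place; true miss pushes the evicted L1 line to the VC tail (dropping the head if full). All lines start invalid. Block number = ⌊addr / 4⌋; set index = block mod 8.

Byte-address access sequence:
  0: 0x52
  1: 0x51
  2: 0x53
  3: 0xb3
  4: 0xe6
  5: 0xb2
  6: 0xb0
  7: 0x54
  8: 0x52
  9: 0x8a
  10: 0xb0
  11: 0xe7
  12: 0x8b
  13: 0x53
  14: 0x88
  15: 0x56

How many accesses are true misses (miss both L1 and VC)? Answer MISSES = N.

MISSES = 5

  [0] addr=0x52 blk=20 s=4: MISS | VC []
  [1] addr=0x51 blk=20 s=4: L1-HIT | VC []
  [2] addr=0x53 blk=20 s=4: L1-HIT | VC []
  [3] addr=0xb3 blk=44 s=4: MISS | VC [20]
  [4] addr=0xe6 blk=57 s=1: MISS | VC [20]
  [5] addr=0xb2 blk=44 s=4: L1-HIT | VC [20]
  [6] addr=0xb0 blk=44 s=4: L1-HIT | VC [20]
  [7] addr=0x54 blk=21 s=5: MISS | VC [20]
  [8] addr=0x52 blk=20 s=4: VC-HIT | VC [44]
  [9] addr=0x8a blk=34 s=2: MISS | VC [44]
  [10] addr=0xb0 blk=44 s=4: VC-HIT | VC [20]
  [11] addr=0xe7 blk=57 s=1: L1-HIT | VC [20]
  [12] addr=0x8b blk=34 s=2: L1-HIT | VC [20]
  [13] addr=0x53 blk=20 s=4: VC-HIT | VC [44]
  [14] addr=0x88 blk=34 s=2: L1-HIT | VC [44]
  [15] addr=0x56 blk=21 s=5: L1-HIT | VC [44]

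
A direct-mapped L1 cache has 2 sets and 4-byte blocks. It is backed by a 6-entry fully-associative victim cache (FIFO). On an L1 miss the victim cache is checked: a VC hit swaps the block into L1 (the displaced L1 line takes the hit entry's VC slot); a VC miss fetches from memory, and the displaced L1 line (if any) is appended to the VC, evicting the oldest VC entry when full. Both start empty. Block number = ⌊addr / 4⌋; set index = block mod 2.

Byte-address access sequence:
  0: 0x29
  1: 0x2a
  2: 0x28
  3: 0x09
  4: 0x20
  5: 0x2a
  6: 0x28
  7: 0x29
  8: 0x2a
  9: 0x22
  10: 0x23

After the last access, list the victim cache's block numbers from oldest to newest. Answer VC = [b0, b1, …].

#0 0x29→b10/s0 MISS; vc=[]
#1 0x2a→b10/s0 L1-HIT; vc=[]
#2 0x28→b10/s0 L1-HIT; vc=[]
#3 0x9→b2/s0 MISS; vc=[10]
#4 0x20→b8/s0 MISS; vc=[10,2]
#5 0x2a→b10/s0 VC-HIT; vc=[8,2]
#6 0x28→b10/s0 L1-HIT; vc=[8,2]
#7 0x29→b10/s0 L1-HIT; vc=[8,2]
#8 0x2a→b10/s0 L1-HIT; vc=[8,2]
#9 0x22→b8/s0 VC-HIT; vc=[10,2]
#10 0x23→b8/s0 L1-HIT; vc=[10,2]

VC = [10, 2]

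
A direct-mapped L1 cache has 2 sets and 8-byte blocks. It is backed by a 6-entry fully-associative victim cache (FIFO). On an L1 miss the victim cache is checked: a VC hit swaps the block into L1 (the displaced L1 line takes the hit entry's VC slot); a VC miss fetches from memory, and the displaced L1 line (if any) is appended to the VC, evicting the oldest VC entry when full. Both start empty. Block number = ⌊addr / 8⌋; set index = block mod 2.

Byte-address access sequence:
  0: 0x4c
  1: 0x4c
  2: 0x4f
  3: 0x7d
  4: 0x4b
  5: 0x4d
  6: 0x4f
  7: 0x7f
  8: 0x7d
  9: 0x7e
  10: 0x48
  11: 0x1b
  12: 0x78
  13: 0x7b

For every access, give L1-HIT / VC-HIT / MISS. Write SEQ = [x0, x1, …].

  [0] addr=0x4c blk=9 s=1: MISS | VC []
  [1] addr=0x4c blk=9 s=1: L1-HIT | VC []
  [2] addr=0x4f blk=9 s=1: L1-HIT | VC []
  [3] addr=0x7d blk=15 s=1: MISS | VC [9]
  [4] addr=0x4b blk=9 s=1: VC-HIT | VC [15]
  [5] addr=0x4d blk=9 s=1: L1-HIT | VC [15]
  [6] addr=0x4f blk=9 s=1: L1-HIT | VC [15]
  [7] addr=0x7f blk=15 s=1: VC-HIT | VC [9]
  [8] addr=0x7d blk=15 s=1: L1-HIT | VC [9]
  [9] addr=0x7e blk=15 s=1: L1-HIT | VC [9]
  [10] addr=0x48 blk=9 s=1: VC-HIT | VC [15]
  [11] addr=0x1b blk=3 s=1: MISS | VC [15, 9]
  [12] addr=0x78 blk=15 s=1: VC-HIT | VC [3, 9]
  [13] addr=0x7b blk=15 s=1: L1-HIT | VC [3, 9]

SEQ = [MISS, L1-HIT, L1-HIT, MISS, VC-HIT, L1-HIT, L1-HIT, VC-HIT, L1-HIT, L1-HIT, VC-HIT, MISS, VC-HIT, L1-HIT]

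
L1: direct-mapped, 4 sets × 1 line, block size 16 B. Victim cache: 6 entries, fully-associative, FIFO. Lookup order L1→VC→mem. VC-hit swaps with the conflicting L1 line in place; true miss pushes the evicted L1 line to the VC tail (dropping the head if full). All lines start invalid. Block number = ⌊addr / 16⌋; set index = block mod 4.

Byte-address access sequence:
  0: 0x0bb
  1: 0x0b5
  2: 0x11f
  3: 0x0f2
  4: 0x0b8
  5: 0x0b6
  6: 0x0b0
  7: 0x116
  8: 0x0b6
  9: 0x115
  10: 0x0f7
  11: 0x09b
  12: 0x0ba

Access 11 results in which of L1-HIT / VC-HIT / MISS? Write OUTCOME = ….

  [0] addr=0xbb blk=11 s=3: MISS | VC []
  [1] addr=0xb5 blk=11 s=3: L1-HIT | VC []
  [2] addr=0x11f blk=17 s=1: MISS | VC []
  [3] addr=0xf2 blk=15 s=3: MISS | VC [11]
  [4] addr=0xb8 blk=11 s=3: VC-HIT | VC [15]
  [5] addr=0xb6 blk=11 s=3: L1-HIT | VC [15]
  [6] addr=0xb0 blk=11 s=3: L1-HIT | VC [15]
  [7] addr=0x116 blk=17 s=1: L1-HIT | VC [15]
  [8] addr=0xb6 blk=11 s=3: L1-HIT | VC [15]
  [9] addr=0x115 blk=17 s=1: L1-HIT | VC [15]
  [10] addr=0xf7 blk=15 s=3: VC-HIT | VC [11]
  [11] addr=0x9b blk=9 s=1: MISS | VC [11, 17]
  [12] addr=0xba blk=11 s=3: VC-HIT | VC [15, 17]

OUTCOME = MISS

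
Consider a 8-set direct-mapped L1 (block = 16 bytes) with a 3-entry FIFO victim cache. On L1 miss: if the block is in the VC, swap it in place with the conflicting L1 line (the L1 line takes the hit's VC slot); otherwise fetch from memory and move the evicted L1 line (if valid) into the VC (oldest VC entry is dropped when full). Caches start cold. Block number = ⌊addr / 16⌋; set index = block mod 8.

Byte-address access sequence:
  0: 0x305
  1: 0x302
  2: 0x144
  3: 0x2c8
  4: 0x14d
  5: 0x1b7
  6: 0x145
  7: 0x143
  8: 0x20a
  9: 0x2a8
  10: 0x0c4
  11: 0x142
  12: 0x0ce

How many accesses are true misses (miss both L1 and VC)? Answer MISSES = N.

MISSES = 7

0: 0x305 (blk 48, set 0) → MISS  vc=[]
1: 0x302 (blk 48, set 0) → L1-HIT  vc=[]
2: 0x144 (blk 20, set 4) → MISS  vc=[]
3: 0x2c8 (blk 44, set 4) → MISS  vc=[20]
4: 0x14d (blk 20, set 4) → VC-HIT  vc=[44]
5: 0x1b7 (blk 27, set 3) → MISS  vc=[44]
6: 0x145 (blk 20, set 4) → L1-HIT  vc=[44]
7: 0x143 (blk 20, set 4) → L1-HIT  vc=[44]
8: 0x20a (blk 32, set 0) → MISS  vc=[44, 48]
9: 0x2a8 (blk 42, set 2) → MISS  vc=[44, 48]
10: 0xc4 (blk 12, set 4) → MISS  vc=[44, 48, 20]
11: 0x142 (blk 20, set 4) → VC-HIT  vc=[44, 48, 12]
12: 0xce (blk 12, set 4) → VC-HIT  vc=[44, 48, 20]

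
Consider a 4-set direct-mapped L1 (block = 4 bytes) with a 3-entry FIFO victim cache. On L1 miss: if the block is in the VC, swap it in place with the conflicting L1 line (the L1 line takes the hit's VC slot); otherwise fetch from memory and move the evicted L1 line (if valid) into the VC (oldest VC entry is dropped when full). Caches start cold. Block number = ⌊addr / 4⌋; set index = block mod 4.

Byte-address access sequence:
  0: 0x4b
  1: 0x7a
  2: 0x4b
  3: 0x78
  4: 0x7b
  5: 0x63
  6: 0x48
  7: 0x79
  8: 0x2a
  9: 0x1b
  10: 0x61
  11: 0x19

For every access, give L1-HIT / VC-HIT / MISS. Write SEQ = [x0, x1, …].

  [0] addr=0x4b blk=18 s=2: MISS | VC []
  [1] addr=0x7a blk=30 s=2: MISS | VC [18]
  [2] addr=0x4b blk=18 s=2: VC-HIT | VC [30]
  [3] addr=0x78 blk=30 s=2: VC-HIT | VC [18]
  [4] addr=0x7b blk=30 s=2: L1-HIT | VC [18]
  [5] addr=0x63 blk=24 s=0: MISS | VC [18]
  [6] addr=0x48 blk=18 s=2: VC-HIT | VC [30]
  [7] addr=0x79 blk=30 s=2: VC-HIT | VC [18]
  [8] addr=0x2a blk=10 s=2: MISS | VC [18, 30]
  [9] addr=0x1b blk=6 s=2: MISS | VC [18, 30, 10]
  [10] addr=0x61 blk=24 s=0: L1-HIT | VC [18, 30, 10]
  [11] addr=0x19 blk=6 s=2: L1-HIT | VC [18, 30, 10]

SEQ = [MISS, MISS, VC-HIT, VC-HIT, L1-HIT, MISS, VC-HIT, VC-HIT, MISS, MISS, L1-HIT, L1-HIT]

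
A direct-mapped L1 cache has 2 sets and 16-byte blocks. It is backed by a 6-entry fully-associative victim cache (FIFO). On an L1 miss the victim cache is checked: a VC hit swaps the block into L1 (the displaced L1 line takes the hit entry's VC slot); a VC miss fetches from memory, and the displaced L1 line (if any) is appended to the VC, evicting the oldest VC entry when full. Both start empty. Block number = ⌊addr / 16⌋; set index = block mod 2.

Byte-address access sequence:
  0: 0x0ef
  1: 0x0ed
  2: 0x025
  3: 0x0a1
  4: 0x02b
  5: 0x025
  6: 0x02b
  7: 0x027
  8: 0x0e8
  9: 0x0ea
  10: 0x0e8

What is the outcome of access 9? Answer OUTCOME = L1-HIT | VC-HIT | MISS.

#0 0xef→b14/s0 MISS; vc=[]
#1 0xed→b14/s0 L1-HIT; vc=[]
#2 0x25→b2/s0 MISS; vc=[14]
#3 0xa1→b10/s0 MISS; vc=[14,2]
#4 0x2b→b2/s0 VC-HIT; vc=[14,10]
#5 0x25→b2/s0 L1-HIT; vc=[14,10]
#6 0x2b→b2/s0 L1-HIT; vc=[14,10]
#7 0x27→b2/s0 L1-HIT; vc=[14,10]
#8 0xe8→b14/s0 VC-HIT; vc=[2,10]
#9 0xea→b14/s0 L1-HIT; vc=[2,10]
#10 0xe8→b14/s0 L1-HIT; vc=[2,10]

OUTCOME = L1-HIT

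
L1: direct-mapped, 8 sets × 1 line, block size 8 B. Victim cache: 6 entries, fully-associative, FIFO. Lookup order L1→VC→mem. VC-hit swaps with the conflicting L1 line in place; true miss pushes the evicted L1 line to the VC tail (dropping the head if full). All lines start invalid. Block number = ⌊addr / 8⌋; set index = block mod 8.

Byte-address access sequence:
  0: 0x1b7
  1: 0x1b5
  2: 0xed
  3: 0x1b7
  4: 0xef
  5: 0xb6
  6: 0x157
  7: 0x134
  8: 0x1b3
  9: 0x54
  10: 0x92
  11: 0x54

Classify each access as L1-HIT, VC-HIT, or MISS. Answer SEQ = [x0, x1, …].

SEQ = [MISS, L1-HIT, MISS, L1-HIT, L1-HIT, MISS, MISS, MISS, VC-HIT, MISS, MISS, VC-HIT]

0: 0x1b7 (blk 54, set 6) → MISS  vc=[]
1: 0x1b5 (blk 54, set 6) → L1-HIT  vc=[]
2: 0xed (blk 29, set 5) → MISS  vc=[]
3: 0x1b7 (blk 54, set 6) → L1-HIT  vc=[]
4: 0xef (blk 29, set 5) → L1-HIT  vc=[]
5: 0xb6 (blk 22, set 6) → MISS  vc=[54]
6: 0x157 (blk 42, set 2) → MISS  vc=[54]
7: 0x134 (blk 38, set 6) → MISS  vc=[54, 22]
8: 0x1b3 (blk 54, set 6) → VC-HIT  vc=[38, 22]
9: 0x54 (blk 10, set 2) → MISS  vc=[38, 22, 42]
10: 0x92 (blk 18, set 2) → MISS  vc=[38, 22, 42, 10]
11: 0x54 (blk 10, set 2) → VC-HIT  vc=[38, 22, 42, 18]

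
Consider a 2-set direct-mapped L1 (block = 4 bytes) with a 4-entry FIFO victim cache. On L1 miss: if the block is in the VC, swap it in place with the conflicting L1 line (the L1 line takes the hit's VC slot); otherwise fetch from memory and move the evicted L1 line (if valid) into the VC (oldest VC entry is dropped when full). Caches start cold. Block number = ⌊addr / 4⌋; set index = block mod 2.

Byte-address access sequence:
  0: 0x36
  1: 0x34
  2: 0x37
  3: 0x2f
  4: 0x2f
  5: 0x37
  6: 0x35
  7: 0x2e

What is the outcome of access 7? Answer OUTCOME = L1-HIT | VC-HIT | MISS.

0: 0x36 (blk 13, set 1) → MISS  vc=[]
1: 0x34 (blk 13, set 1) → L1-HIT  vc=[]
2: 0x37 (blk 13, set 1) → L1-HIT  vc=[]
3: 0x2f (blk 11, set 1) → MISS  vc=[13]
4: 0x2f (blk 11, set 1) → L1-HIT  vc=[13]
5: 0x37 (blk 13, set 1) → VC-HIT  vc=[11]
6: 0x35 (blk 13, set 1) → L1-HIT  vc=[11]
7: 0x2e (blk 11, set 1) → VC-HIT  vc=[13]

OUTCOME = VC-HIT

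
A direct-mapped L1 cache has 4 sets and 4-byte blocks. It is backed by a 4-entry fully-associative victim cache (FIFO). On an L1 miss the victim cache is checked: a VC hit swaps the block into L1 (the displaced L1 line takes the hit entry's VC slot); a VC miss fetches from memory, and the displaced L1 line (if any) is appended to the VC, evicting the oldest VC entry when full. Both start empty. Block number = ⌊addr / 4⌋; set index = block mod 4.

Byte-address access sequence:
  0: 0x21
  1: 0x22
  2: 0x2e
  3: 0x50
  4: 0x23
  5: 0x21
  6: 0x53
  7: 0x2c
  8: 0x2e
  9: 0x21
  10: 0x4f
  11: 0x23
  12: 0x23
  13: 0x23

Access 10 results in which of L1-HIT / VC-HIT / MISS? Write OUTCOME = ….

OUTCOME = MISS

#0 0x21→b8/s0 MISS; vc=[]
#1 0x22→b8/s0 L1-HIT; vc=[]
#2 0x2e→b11/s3 MISS; vc=[]
#3 0x50→b20/s0 MISS; vc=[8]
#4 0x23→b8/s0 VC-HIT; vc=[20]
#5 0x21→b8/s0 L1-HIT; vc=[20]
#6 0x53→b20/s0 VC-HIT; vc=[8]
#7 0x2c→b11/s3 L1-HIT; vc=[8]
#8 0x2e→b11/s3 L1-HIT; vc=[8]
#9 0x21→b8/s0 VC-HIT; vc=[20]
#10 0x4f→b19/s3 MISS; vc=[20,11]
#11 0x23→b8/s0 L1-HIT; vc=[20,11]
#12 0x23→b8/s0 L1-HIT; vc=[20,11]
#13 0x23→b8/s0 L1-HIT; vc=[20,11]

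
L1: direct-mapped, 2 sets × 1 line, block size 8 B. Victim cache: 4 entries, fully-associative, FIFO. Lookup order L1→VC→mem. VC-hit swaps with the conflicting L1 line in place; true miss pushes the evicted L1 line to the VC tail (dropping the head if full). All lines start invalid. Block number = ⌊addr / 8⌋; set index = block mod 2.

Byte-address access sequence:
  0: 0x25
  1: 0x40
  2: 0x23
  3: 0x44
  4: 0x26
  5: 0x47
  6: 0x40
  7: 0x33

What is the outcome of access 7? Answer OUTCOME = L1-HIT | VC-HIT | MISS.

  [0] addr=0x25 blk=4 s=0: MISS | VC []
  [1] addr=0x40 blk=8 s=0: MISS | VC [4]
  [2] addr=0x23 blk=4 s=0: VC-HIT | VC [8]
  [3] addr=0x44 blk=8 s=0: VC-HIT | VC [4]
  [4] addr=0x26 blk=4 s=0: VC-HIT | VC [8]
  [5] addr=0x47 blk=8 s=0: VC-HIT | VC [4]
  [6] addr=0x40 blk=8 s=0: L1-HIT | VC [4]
  [7] addr=0x33 blk=6 s=0: MISS | VC [4, 8]

OUTCOME = MISS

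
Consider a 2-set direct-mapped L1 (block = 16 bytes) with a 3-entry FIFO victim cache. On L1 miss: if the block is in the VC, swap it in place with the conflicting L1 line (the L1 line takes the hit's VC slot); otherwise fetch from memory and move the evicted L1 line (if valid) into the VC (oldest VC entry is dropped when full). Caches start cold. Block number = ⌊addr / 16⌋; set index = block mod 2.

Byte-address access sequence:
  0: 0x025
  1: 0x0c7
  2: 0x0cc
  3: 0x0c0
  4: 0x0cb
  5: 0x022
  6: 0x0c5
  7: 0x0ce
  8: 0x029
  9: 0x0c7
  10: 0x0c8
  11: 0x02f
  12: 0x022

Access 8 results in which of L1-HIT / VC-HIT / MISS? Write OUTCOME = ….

OUTCOME = VC-HIT

#0 0x25→b2/s0 MISS; vc=[]
#1 0xc7→b12/s0 MISS; vc=[2]
#2 0xcc→b12/s0 L1-HIT; vc=[2]
#3 0xc0→b12/s0 L1-HIT; vc=[2]
#4 0xcb→b12/s0 L1-HIT; vc=[2]
#5 0x22→b2/s0 VC-HIT; vc=[12]
#6 0xc5→b12/s0 VC-HIT; vc=[2]
#7 0xce→b12/s0 L1-HIT; vc=[2]
#8 0x29→b2/s0 VC-HIT; vc=[12]
#9 0xc7→b12/s0 VC-HIT; vc=[2]
#10 0xc8→b12/s0 L1-HIT; vc=[2]
#11 0x2f→b2/s0 VC-HIT; vc=[12]
#12 0x22→b2/s0 L1-HIT; vc=[12]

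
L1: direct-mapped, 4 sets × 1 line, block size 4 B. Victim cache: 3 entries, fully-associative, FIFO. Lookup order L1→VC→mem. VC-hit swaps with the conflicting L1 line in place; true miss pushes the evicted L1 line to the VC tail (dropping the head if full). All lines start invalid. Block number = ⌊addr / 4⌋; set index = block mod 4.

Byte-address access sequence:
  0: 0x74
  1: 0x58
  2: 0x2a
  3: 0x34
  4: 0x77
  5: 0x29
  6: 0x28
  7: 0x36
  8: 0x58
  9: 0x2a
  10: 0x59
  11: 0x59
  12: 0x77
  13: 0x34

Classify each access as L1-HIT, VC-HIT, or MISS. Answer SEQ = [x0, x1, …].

SEQ = [MISS, MISS, MISS, MISS, VC-HIT, L1-HIT, L1-HIT, VC-HIT, VC-HIT, VC-HIT, VC-HIT, L1-HIT, VC-HIT, VC-HIT]

  [0] addr=0x74 blk=29 s=1: MISS | VC []
  [1] addr=0x58 blk=22 s=2: MISS | VC []
  [2] addr=0x2a blk=10 s=2: MISS | VC [22]
  [3] addr=0x34 blk=13 s=1: MISS | VC [22, 29]
  [4] addr=0x77 blk=29 s=1: VC-HIT | VC [22, 13]
  [5] addr=0x29 blk=10 s=2: L1-HIT | VC [22, 13]
  [6] addr=0x28 blk=10 s=2: L1-HIT | VC [22, 13]
  [7] addr=0x36 blk=13 s=1: VC-HIT | VC [22, 29]
  [8] addr=0x58 blk=22 s=2: VC-HIT | VC [10, 29]
  [9] addr=0x2a blk=10 s=2: VC-HIT | VC [22, 29]
  [10] addr=0x59 blk=22 s=2: VC-HIT | VC [10, 29]
  [11] addr=0x59 blk=22 s=2: L1-HIT | VC [10, 29]
  [12] addr=0x77 blk=29 s=1: VC-HIT | VC [10, 13]
  [13] addr=0x34 blk=13 s=1: VC-HIT | VC [10, 29]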